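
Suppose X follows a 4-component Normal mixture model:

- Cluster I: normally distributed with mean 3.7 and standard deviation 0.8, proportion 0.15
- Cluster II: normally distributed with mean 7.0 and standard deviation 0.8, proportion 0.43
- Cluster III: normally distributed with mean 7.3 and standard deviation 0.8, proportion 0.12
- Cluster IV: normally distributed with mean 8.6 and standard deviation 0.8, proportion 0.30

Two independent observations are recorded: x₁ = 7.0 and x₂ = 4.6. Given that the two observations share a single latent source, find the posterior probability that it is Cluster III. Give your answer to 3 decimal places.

Apply Bayes' rule: the posterior for each component is proportional to its prior times its likelihood at x.
Since both observations come from the same component, the likelihood for component k is f_k(x₁)·f_k(x₂).
  L_I = [(1/(0.8·√(2π)))·exp(−(7.0−3.7)²/(2·0.8²)) = 0.498678·exp(-8.50781) = 0.000100676] × [0.264846] = 2.66635e-05
  L_II = [(1/(0.8·√(2π)))·exp(−(7.0−7.0)²/(2·0.8²)) = 0.498678·exp(-0.00000) = 0.498678] × [0.00553981] = 0.00276258
  L_III = [(1/(0.8·√(2π)))·exp(−(7.0−7.3)²/(2·0.8²)) = 0.498678·exp(-0.07031) = 0.464819] × [0.0016764] = 0.000779222
  L_IV = [(1/(0.8·√(2π)))·exp(−(7.0−8.6)²/(2·0.8²)) = 0.498678·exp(-2.00000) = 0.0674887] × [1.8584e-06] = 1.25421e-07
Prior × likelihood for each component:
  π_I·L_I = 0.15 × 2.66635e-05 = 3.99953e-06
  π_II·L_II = 0.43 × 0.00276258 = 0.00118791
  π_III·L_III = 0.12 × 0.000779222 = 9.35066e-05
  π_IV·L_IV = 0.30 × 1.25421e-07 = 3.76263e-08
Sum: 3.99953e-06 + 0.00118791 + 9.35066e-05 + 3.76263e-08 = 0.00128545
Responsibility of Cluster III: 9.35066e-05 / 0.00128545 ≈ 0.073

0.073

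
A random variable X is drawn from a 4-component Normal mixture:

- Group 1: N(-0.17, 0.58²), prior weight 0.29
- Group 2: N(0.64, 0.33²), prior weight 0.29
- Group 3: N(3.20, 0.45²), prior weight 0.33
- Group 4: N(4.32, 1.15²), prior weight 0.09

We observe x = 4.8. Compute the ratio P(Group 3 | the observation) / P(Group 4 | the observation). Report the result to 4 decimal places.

0.0184

The posterior odds equal the prior odds times the likelihood ratio: (π_i/π_j)·(f_i(x)/f_j(x)).
Evaluate each component's likelihood at the observed value:
  L_1 = (1/(0.58·√(2π)))·exp(−(4.8−-0.17)²/(2·0.58²)) = 0.687832·exp(-36.71359) = 7.81582e-17
  L_2 = (1/(0.33·√(2π)))·exp(−(4.8−0.64)²/(2·0.33²)) = 1.208916·exp(-79.45638) = 3.75775e-35
  L_3 = (1/(0.45·√(2π)))·exp(−(4.8−3.20)²/(2·0.45²)) = 0.886538·exp(-6.32099) = 0.00159414
  L_4 = (1/(1.15·√(2π)))·exp(−(4.8−4.32)²/(2·1.15²)) = 0.346906·exp(-0.08711) = 0.317967
0.000526067 / 0.028617 ≈ 0.0184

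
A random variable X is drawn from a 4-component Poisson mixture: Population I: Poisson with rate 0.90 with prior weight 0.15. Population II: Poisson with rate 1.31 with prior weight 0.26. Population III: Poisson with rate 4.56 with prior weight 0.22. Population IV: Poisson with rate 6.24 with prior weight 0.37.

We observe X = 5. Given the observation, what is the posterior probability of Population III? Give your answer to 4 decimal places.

P(component k | x) = P(Z=k)·f_k(x) / marginal(x), where marginal(x) = Σ_j P(Z=j)·f_j(x).
Component likelihoods at x = 5:
  p_I = 0.00200063
  p_II = 0.0086746
  p_III = 0.171894
  p_IV = 0.153725
Unnormalised posteriors:
  P(Z=I)·p_I = 0.15 × 0.00200063 = 0.000300094
  P(Z=II)·p_II = 0.26 × 0.0086746 = 0.0022554
  P(Z=III)·p_III = 0.22 × 0.171894 = 0.0378166
  P(Z=IV)·p_IV = 0.37 × 0.153725 = 0.0568782
Normaliser: 0.000300094 + 0.0022554 + 0.0378166 + 0.0568782 = 0.0972503
P(Population III | the observation) ≈ 0.3889

0.3889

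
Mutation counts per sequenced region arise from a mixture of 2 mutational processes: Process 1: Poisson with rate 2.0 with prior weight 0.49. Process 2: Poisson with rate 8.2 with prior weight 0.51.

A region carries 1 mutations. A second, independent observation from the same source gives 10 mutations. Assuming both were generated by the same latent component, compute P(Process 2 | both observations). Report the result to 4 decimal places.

0.9593

The responsibility of component k is P(Z=k) f_k(x) divided by Σ_j P(Z=j) f_j(x).
Since both observations come from the same component, the likelihood for component k is f_k(x₁)·f_k(x₂).
  p_1 = [0.270671] × [3.81899e-05] = 1.03369e-05
  p_2 = [0.00225216] × [0.104031] = 0.000234293
Multiply by the mixture weights:
  P(Z=1)·p_1 = 0.49 × 1.03369e-05 = 5.06507e-06
  P(Z=2)·p_2 = 0.51 × 0.000234293 = 0.00011949
Marginal: 5.06507e-06 + 0.00011949 = 0.000124555
P(Process 2 | x₁,x₂) ≈ 0.9593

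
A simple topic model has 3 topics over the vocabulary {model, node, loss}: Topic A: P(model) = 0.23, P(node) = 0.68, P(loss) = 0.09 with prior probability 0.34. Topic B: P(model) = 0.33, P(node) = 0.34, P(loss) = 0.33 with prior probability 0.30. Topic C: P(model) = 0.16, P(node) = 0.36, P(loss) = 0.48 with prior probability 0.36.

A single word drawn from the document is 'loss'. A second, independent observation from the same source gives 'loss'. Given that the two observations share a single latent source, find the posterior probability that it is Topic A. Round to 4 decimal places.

0.0233

By Bayes' theorem, P(k | x) = w_k f_k(x) / Σ_j w_j f_j(x).
Since both observations come from the same component, the likelihood for component k is f_k(x₁)·f_k(x₂).
  p_A = [P(loss | comp) = 0.09] × [0.09] = 0.0081
  p_B = [P(loss | comp) = 0.33] × [0.33] = 0.1089
  p_C = [P(loss | comp) = 0.48] × [0.48] = 0.2304
Weight by the priors:
  w_A·p_A = 0.34 × 0.0081 = 0.002754
  w_B·p_B = 0.30 × 0.1089 = 0.03267
  w_C·p_C = 0.36 × 0.2304 = 0.082944
Sum: 0.002754 + 0.03267 + 0.082944 = 0.118368
P(Topic A | x) = 0.002754 / 0.118368 ≈ 0.0233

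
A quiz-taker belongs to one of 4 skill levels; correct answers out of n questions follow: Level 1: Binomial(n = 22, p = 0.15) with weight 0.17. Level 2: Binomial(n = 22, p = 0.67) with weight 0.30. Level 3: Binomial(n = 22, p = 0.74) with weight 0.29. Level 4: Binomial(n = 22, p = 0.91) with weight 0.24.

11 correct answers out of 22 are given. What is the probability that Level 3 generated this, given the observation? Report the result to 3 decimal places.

The responsibility of component k is w_k f_k(x) divided by Σ_j w_j f_j(x).
Component likelihoods at x = 11 correct answers out of 22:
  L_1 = 0.00010211
  L_2 = 0.0435443
  L_3 = 0.00943433
  L_4 = 7.84473e-07
Prior × likelihood for each component:
  w_1·L_1 = 0.17 × 0.00010211 = 1.73587e-05
  w_2·L_2 = 0.30 × 0.0435443 = 0.0130633
  w_3·L_3 = 0.29 × 0.00943433 = 0.00273595
  w_4·L_4 = 0.24 × 7.84473e-07 = 1.88274e-07
Marginal: 1.73587e-05 + 0.0130633 + 0.00273595 + 1.88274e-07 = 0.0158168
P(Level 3 | data) ≈ 0.173

0.173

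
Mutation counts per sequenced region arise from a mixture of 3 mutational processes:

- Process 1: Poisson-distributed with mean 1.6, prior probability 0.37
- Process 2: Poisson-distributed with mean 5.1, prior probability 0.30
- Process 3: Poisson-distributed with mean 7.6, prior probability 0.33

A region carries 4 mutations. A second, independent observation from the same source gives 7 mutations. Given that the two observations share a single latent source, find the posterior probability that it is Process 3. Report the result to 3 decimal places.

0.373

The responsibility of component k is π_k f_k(x) divided by Σ_j π_j f_j(x).
Since both observations come from the same component, the likelihood for component k is f_k(x₁)·f_k(x₂).
  f_1 = [0.0551312] × [0.00107532] = 5.92838e-05
  f_2 = [0.171857] × [0.108557] = 0.0186563
  f_3 = [0.0695673] × [0.145421] = 0.0101165
Weight by the priors:
  π_1·f_1 = 0.37 × 5.92838e-05 = 2.1935e-05
  π_2·f_2 = 0.30 × 0.0186563 = 0.0055969
  π_3·f_3 = 0.33 × 0.0101165 = 0.00333846
Marginal: 2.1935e-05 + 0.0055969 + 0.00333846 = 0.00895729
So the posterior for Process 3 is 0.00333846 / 0.00895729 ≈ 0.373.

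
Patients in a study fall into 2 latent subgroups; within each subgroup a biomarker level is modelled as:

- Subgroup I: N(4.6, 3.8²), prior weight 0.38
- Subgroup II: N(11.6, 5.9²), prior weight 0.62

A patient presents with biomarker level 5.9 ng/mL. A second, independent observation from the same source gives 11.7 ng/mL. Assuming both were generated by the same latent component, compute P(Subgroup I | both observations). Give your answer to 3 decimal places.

The responsibility of component k is π_k f_k(x) divided by Σ_j π_j f_j(x).
Since both observations come from the same component, the likelihood for component k is f_k(x₁)·f_k(x₂).
  p_I = [0.0990176] × [0.0183259] = 0.00181459
  p_II = [0.0424017] × [0.0676076] = 0.00286668
Prior × likelihood for each component:
  π_I·p_I = 0.38 × 0.00181459 = 0.000689544
  π_II·p_II = 0.62 × 0.00286668 = 0.00177734
Normaliser: 0.000689544 + 0.00177734 = 0.00246688
So the posterior for Subgroup I is 0.000689544 / 0.00246688 ≈ 0.280.

0.280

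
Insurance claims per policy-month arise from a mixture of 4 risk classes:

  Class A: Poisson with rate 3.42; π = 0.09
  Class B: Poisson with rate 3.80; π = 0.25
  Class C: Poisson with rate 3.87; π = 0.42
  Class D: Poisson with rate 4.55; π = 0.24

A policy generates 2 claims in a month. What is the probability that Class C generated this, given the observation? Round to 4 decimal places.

Apply Bayes' rule: the posterior for each component is proportional to its prior times its likelihood at x.
Poisson probabilities:
  L_A = 0.191309
  L_B = 0.161517
  L_C = 0.156197
  L_D = 0.109384
Unnormalised posteriors:
  π_A·L_A = 0.09 × 0.191309 = 0.0172178
  π_B·L_B = 0.25 × 0.161517 = 0.0403792
  π_C·L_C = 0.42 × 0.156197 = 0.0656027
  π_D·L_D = 0.24 × 0.109384 = 0.0262521
Sum: 0.0172178 + 0.0403792 + 0.0656027 + 0.0262521 = 0.149452
P(Class C | the observation) = 0.0656027 / 0.149452 ≈ 0.4390

0.4390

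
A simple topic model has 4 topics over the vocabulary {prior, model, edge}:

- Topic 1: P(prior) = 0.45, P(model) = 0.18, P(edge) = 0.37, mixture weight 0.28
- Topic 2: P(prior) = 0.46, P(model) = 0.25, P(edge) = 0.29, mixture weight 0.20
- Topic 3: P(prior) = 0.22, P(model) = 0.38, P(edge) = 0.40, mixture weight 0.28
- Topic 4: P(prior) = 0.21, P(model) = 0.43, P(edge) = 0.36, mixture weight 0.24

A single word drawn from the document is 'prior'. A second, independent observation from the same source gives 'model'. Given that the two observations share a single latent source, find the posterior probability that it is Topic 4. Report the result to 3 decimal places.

Posterior ∝ prior × likelihood, so P(k | x) ∝ π_k f_k(x); normalise over all components.
Since both observations come from the same component, the likelihood for component k is f_k(x₁)·f_k(x₂).
  p_1 = [0.45] × [0.18] = 0.081
  p_2 = [0.46] × [0.25] = 0.115
  p_3 = [0.22] × [0.38] = 0.0836
  p_4 = [0.21] × [0.43] = 0.0903
Unnormalised posteriors:
  π_1·p_1 = 0.28 × 0.081 = 0.02268
  π_2·p_2 = 0.20 × 0.115 = 0.023
  π_3·p_3 = 0.28 × 0.0836 = 0.023408
  π_4·p_4 = 0.24 × 0.0903 = 0.021672
Denominator: 0.02268 + 0.023 + 0.023408 + 0.021672 = 0.09076
P(Topic 4 | x₁,x₂) = 0.021672 / 0.09076 ≈ 0.239

0.239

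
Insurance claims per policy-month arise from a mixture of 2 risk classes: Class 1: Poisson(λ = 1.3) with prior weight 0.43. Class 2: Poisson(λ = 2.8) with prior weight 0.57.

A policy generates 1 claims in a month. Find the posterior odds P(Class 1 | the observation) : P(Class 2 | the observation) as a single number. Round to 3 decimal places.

Posterior odds = (π_i f_i(x)) / (π_j f_j(x)); the normalising sum cancels.
Component likelihoods at x = 1 claims:
  f_1 = e^(−1.3)·1.3^1/1! = 0.354291
  f_2 = e^(−2.8)·2.8^1/1! = 0.170268
Odds = (0.43/0.57) × (0.354291/0.170268) = 0.754386 × 2.08078 ≈ 1.570

1.570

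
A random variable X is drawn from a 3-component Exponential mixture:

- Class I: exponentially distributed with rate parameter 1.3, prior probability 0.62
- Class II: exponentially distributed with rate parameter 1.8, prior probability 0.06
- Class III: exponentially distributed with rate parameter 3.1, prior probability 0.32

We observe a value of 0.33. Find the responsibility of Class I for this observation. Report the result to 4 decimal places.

0.5577

P(component k | x) = π_k·f_k(x) / marginal(x), where marginal(x) = Σ_j π_j·f_j(x).
Evaluate each component's likelihood at the observed value:
  f_I = 1.3·e^(−1.3·0.33) = 1.3·e^(−0.4290) = 0.846508
  f_II = 1.8·e^(−1.8·0.33) = 1.8·e^(−0.5940) = 0.993806
  f_III = 3.1·e^(−3.1·0.33) = 3.1·e^(−1.0230) = 1.1145
Multiply by the mixture weights:
  π_I·f_I = 0.62 × 0.846508 = 0.524835
  π_II·f_II = 0.06 × 0.993806 = 0.0596284
  π_III·f_III = 0.32 × 1.1145 = 0.356639
Marginal: 0.524835 + 0.0596284 + 0.356639 = 0.941102
Responsibility of Class I: 0.524835 / 0.941102 ≈ 0.5577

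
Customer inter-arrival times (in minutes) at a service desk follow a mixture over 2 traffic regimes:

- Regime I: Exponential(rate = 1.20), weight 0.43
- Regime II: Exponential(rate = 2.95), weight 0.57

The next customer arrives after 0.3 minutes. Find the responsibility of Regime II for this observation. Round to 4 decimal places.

0.6584

Apply Bayes' rule: the posterior for each component is proportional to its prior times its likelihood at x.
Exponential densities:
  L_I = 1.20·e^(−1.20·0.3) = 1.20·e^(−0.3600) = 0.837212
  L_II = 2.95·e^(−2.95·0.3) = 2.95·e^(−0.8850) = 1.21751
Unnormalised posteriors:
  π_I·L_I = 0.43 × 0.837212 = 0.360001
  π_II·L_II = 0.57 × 1.21751 = 0.693979
Evidence: 0.360001 + 0.693979 = 1.05398
P(Regime II | the observation) = 0.693979 / 1.05398 ≈ 0.6584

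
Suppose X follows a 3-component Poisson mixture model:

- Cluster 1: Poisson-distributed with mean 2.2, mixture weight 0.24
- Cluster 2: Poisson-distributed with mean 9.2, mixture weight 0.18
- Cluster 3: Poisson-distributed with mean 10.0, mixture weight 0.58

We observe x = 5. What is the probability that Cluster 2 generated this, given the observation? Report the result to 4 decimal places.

0.2304

By Bayes' theorem, P(k | x) = π_k f_k(x) / Σ_j π_j f_j(x).
Component likelihoods at x = 5:
  L_1 = e^(−2.2)·2.2^5/5! = 0.0475866
  L_2 = e^(−9.2)·9.2^5/5! = 0.0554943
  L_3 = e^(−10.0)·10.0^5/5! = 0.0378333
Weight by the priors:
  π_1·L_1 = 0.24 × 0.0475866 = 0.0114208
  π_2·L_2 = 0.18 × 0.0554943 = 0.00998898
  π_3·L_3 = 0.58 × 0.0378333 = 0.0219433
Normaliser: 0.0114208 + 0.00998898 + 0.0219433 = 0.0433531
Responsibility of Cluster 2: 0.00998898 / 0.0433531 ≈ 0.2304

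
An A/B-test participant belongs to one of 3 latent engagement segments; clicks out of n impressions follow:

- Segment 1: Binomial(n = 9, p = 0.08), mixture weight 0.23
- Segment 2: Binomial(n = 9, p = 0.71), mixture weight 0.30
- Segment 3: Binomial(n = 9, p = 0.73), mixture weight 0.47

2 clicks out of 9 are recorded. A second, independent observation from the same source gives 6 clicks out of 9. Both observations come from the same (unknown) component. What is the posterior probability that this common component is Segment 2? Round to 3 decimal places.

0.510

Posterior ∝ prior × likelihood, so P(k | x) ∝ P(Z=k) f_k(x); normalise over all components.
Since both observations come from the same component, the likelihood for component k is f_k(x₁)·f_k(x₂).
  p_1 = [0.128528] × [1.71468e-05] = 2.20384e-06
  p_2 = [0.00313044] × [0.262436] = 0.00082154
  p_3 = [0.00200676] × [0.250212] = 0.000502114
Prior × likelihood for each component:
  P(Z=1)·p_1 = 0.23 × 2.20384e-06 = 5.06883e-07
  P(Z=2)·p_2 = 0.30 × 0.00082154 = 0.000246462
  P(Z=3)·p_3 = 0.47 × 0.000502114 = 0.000235994
Evidence: 5.06883e-07 + 0.000246462 + 0.000235994 = 0.000482962
Responsibility of Segment 2: 0.000246462 / 0.000482962 ≈ 0.510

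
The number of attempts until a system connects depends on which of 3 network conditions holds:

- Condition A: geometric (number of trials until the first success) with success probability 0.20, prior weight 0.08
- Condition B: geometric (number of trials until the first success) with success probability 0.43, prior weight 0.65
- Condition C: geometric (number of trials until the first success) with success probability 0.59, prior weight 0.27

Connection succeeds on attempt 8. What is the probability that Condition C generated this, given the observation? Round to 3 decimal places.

Apply Bayes' rule: the posterior for each component is proportional to its prior times its likelihood at x.
Evaluate each component's likelihood at the observed value:
  L_A = 0.041943
  L_B = 0.00840606
  L_C = 0.00114905
Multiply by the mixture weights:
  P(Z=A)·L_A = 0.08 × 0.041943 = 0.00335544
  P(Z=B)·L_B = 0.65 × 0.00840606 = 0.00546394
  P(Z=C)·L_C = 0.27 × 0.00114905 = 0.000310244
Evidence: 0.00335544 + 0.00546394 + 0.000310244 = 0.00912963
So the posterior for Condition C is 0.000310244 / 0.00912963 ≈ 0.034.

0.034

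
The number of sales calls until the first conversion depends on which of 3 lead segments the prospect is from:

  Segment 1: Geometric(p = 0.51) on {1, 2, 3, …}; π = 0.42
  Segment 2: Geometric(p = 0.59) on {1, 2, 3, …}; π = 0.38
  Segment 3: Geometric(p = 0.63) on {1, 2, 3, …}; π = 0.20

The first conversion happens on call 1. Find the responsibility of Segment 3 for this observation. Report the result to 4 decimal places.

0.2232

Posterior ∝ prior × likelihood, so P(k | x) ∝ w_k f_k(x); normalise over all components.
Geometric probabilities:
  L_1 = 0.51
  L_2 = 0.59
  L_3 = 0.63
Unnormalised posteriors:
  w_1·L_1 = 0.42 × 0.51 = 0.2142
  w_2·L_2 = 0.38 × 0.59 = 0.2242
  w_3·L_3 = 0.20 × 0.63 = 0.126
Marginal: 0.2142 + 0.2242 + 0.126 = 0.5644
P(Segment 3 | data) = 0.126 / 0.5644 ≈ 0.2232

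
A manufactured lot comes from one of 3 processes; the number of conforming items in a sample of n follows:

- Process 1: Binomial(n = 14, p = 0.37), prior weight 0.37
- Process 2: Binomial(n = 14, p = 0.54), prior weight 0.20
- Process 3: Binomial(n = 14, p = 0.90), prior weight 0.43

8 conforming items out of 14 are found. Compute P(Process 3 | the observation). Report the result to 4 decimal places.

By Bayes' theorem, P(k | x) = π_k f_k(x) / Σ_j π_j f_j(x).
Binomial probabilities:
  L_1 = 0.0659496
  L_2 = 0.205709
  L_3 = 0.00129269
Weight by the priors:
  π_1·L_1 = 0.37 × 0.0659496 = 0.0244014
  π_2·L_2 = 0.20 × 0.205709 = 0.0411417
  π_3·L_3 = 0.43 × 0.00129269 = 0.000555858
Evidence: 0.0244014 + 0.0411417 + 0.000555858 = 0.0660989
So the posterior for Process 3 is 0.000555858 / 0.0660989 ≈ 0.0084.

0.0084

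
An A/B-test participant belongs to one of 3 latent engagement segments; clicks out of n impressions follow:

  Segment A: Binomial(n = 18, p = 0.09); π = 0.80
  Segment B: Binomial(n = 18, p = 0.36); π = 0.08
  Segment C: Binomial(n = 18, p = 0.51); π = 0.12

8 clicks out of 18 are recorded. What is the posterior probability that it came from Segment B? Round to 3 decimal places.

The responsibility of component k is π_k f_k(x) divided by Σ_j π_j f_j(x).
Evaluate each component's likelihood at the observed value:
  f_A = 7.33519e-05
  f_B = 0.142324
  f_C = 0.159801
Multiply by the mixture weights:
  π_A·f_A = 0.80 × 7.33519e-05 = 5.86815e-05
  π_B·f_B = 0.08 × 0.142324 = 0.0113859
  π_C·f_C = 0.12 × 0.159801 = 0.0191761
Marginal: 5.86815e-05 + 0.0113859 + 0.0191761 = 0.0306207
P(Segment B | x) = 0.0113859 / 0.0306207 ≈ 0.372

0.372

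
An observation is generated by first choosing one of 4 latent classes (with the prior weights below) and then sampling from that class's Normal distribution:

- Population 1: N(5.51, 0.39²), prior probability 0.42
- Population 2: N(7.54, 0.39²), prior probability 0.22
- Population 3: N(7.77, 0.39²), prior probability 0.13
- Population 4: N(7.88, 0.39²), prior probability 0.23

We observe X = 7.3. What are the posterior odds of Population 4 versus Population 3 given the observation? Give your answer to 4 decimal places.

The posterior odds equal the prior odds times the likelihood ratio: (w_i/w_j)·(f_i(x)/f_j(x)).
Normal densities:
  L_1 = 2.72569e-05
  L_2 = 0.846471
  L_3 = 0.494852
  L_4 = 0.338517
0.0778589 / 0.0643307 ≈ 1.2103

1.2103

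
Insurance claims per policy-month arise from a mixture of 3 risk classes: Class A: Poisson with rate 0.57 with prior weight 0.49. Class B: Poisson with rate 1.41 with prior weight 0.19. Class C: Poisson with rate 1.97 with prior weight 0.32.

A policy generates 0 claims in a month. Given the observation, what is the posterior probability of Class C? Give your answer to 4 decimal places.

0.1212

P(component k | x) = P(Z=k)·f_k(x) / marginal(x), where marginal(x) = Σ_j P(Z=j)·f_j(x).
Component likelihoods at x = 0 claims:
  f_A = e^(−0.57)·0.57^0/0! = 0.565525
  f_B = e^(−1.41)·1.41^0/0! = 0.244143
  f_C = e^(−1.97)·1.97^0/0! = 0.139457
Prior × likelihood for each component:
  P(Z=A)·f_A = 0.49 × 0.565525 = 0.277107
  P(Z=B)·f_B = 0.19 × 0.244143 = 0.0463872
  P(Z=C)·f_C = 0.32 × 0.139457 = 0.0446262
Normaliser: 0.277107 + 0.0463872 + 0.0446262 = 0.368121
P(Class C | x) ≈ 0.1212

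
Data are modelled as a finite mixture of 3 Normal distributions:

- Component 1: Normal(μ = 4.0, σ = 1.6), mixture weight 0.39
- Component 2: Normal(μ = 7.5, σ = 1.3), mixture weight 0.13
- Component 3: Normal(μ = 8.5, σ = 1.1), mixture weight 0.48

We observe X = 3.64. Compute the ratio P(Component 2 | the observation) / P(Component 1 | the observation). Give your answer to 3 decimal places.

0.005

Since P(k|x) ∝ π_k f_k(x), the posterior odds are π_i f_i(x) / (π_j f_j(x)).
Evaluate each component's likelihood at the observed value:
  p_1 = (1/(1.6·√(2π)))·exp(−(3.64−4.0)²/(2·1.6²)) = 0.249339·exp(-0.02531) = 0.243107
  p_2 = (1/(1.3·√(2π)))·exp(−(3.64−7.5)²/(2·1.3²)) = 0.306879·exp(-4.40817) = 0.00373701
  p_3 = (1/(1.1·√(2π)))·exp(−(3.64−8.5)²/(2·1.1²)) = 0.362675·exp(-9.76017) = 2.09282e-05
Posterior odds = (π_2·p_2) / (π_1·p_1) = (0.13·0.00373701) / (0.39·0.243107) = 0.000485812 / 0.0948116 ≈ 0.005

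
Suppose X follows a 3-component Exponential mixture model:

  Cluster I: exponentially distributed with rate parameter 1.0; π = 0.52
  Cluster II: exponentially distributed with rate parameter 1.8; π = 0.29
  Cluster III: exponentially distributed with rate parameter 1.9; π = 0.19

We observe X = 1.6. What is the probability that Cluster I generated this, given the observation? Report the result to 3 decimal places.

0.693

P(component k | x) = w_k·f_k(x) / marginal(x), where marginal(x) = Σ_j w_j·f_j(x).
Exponential densities:
  f_I = 1.0·e^(−1.0·1.6) = 1.0·e^(−1.6000) = 0.201897
  f_II = 1.8·e^(−1.8·1.6) = 1.8·e^(−2.8800) = 0.101043
  f_III = 1.9·e^(−1.9·1.6) = 1.9·e^(−3.0400) = 0.0908863
Multiply by the mixture weights:
  w_I·f_I = 0.52 × 0.201897 = 0.104986
  w_II·f_II = 0.29 × 0.101043 = 0.0293023
  w_III·f_III = 0.19 × 0.0908863 = 0.0172684
Evidence: 0.104986 + 0.0293023 + 0.0172684 = 0.151557
P(Cluster I | the observation) = 0.104986 / 0.151557 ≈ 0.693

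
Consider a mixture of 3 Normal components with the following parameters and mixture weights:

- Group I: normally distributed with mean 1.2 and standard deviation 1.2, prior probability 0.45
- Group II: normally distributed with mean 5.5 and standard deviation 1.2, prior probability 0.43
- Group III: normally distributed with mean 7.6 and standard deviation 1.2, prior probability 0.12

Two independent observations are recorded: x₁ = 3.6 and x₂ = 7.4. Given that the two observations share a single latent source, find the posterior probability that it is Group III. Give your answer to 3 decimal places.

Posterior ∝ prior × likelihood, so P(k | x) ∝ π_k f_k(x); normalise over all components.
Since both observations come from the same component, the likelihood for component k is f_k(x₁)·f_k(x₂).
  L_I = [(1/(1.2·√(2π)))·exp(−(3.6−1.2)²/(2·1.2²)) = 0.332452·exp(-2.00000) = 0.0449925] × [5.31011e-07] = 2.38915e-08
  L_II = [(1/(1.2·√(2π)))·exp(−(3.6−5.5)²/(2·1.2²)) = 0.332452·exp(-1.25347) = 0.0949189] × [0.0949189] = 0.0090096
  L_III = [(1/(1.2·√(2π)))·exp(−(3.6−7.6)²/(2·1.2²)) = 0.332452·exp(-5.55556) = 0.00128523] × [0.327866] = 0.000421385
Prior × likelihood for each component:
  π_I·L_I = 0.45 × 2.38915e-08 = 1.07512e-08
  π_II·L_II = 0.43 × 0.0090096 = 0.00387413
  π_III·L_III = 0.12 × 0.000421385 = 5.05662e-05
Evidence: 1.07512e-08 + 0.00387413 + 5.05662e-05 = 0.0039247
P(Group III | x₁,x₂) ≈ 0.013

0.013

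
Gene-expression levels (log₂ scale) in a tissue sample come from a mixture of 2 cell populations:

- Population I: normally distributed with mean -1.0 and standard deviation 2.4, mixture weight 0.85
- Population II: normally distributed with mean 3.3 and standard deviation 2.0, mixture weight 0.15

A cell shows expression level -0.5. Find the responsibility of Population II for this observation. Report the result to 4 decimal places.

0.0344

Apply Bayes' rule: the posterior for each component is proportional to its prior times its likelihood at x.
Evaluate each component's likelihood at the observed value:
  p_I = (1/(2.4·√(2π)))·exp(−(-0.5−-1.0)²/(2·2.4²)) = 0.166226·exp(-0.02170) = 0.162657
  p_II = (1/(2.0·√(2π)))·exp(−(-0.5−3.3)²/(2·2.0²)) = 0.199471·exp(-1.80500) = 0.0328079
Weight by the priors:
  P(Z=I)·p_I = 0.85 × 0.162657 = 0.138259
  P(Z=II)·p_II = 0.15 × 0.0328079 = 0.00492119
Marginal: 0.138259 + 0.00492119 = 0.14318
P(Population II | data) = 0.00492119 / 0.14318 ≈ 0.0344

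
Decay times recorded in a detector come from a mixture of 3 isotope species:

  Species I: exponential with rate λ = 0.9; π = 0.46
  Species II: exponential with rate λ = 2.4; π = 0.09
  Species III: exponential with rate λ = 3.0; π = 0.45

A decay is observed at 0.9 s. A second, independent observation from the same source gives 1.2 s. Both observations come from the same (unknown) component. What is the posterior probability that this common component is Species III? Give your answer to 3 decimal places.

Posterior ∝ prior × likelihood, so P(k | x) ∝ π_k f_k(x); normalise over all components.
Since both observations come from the same component, the likelihood for component k is f_k(x₁)·f_k(x₂).
  p_I = [0.9·e^(−0.9·0.9) = 0.9·e^(−0.8100) = 0.400372] × [0.305636] = 0.122368
  p_II = [2.4·e^(−2.4·0.9) = 2.4·e^(−2.1600) = 0.27678] × [0.134723] = 0.0372888
  p_III = [3.0·e^(−3.0·0.9) = 3.0·e^(−2.7000) = 0.201617] × [0.0819712] = 0.0165267
Weight by the priors:
  π_I·p_I = 0.46 × 0.122368 = 0.0562894
  π_II·p_II = 0.09 × 0.0372888 = 0.00335599
  π_III·p_III = 0.45 × 0.0165267 = 0.00743703
Evidence: 0.0562894 + 0.00335599 + 0.00743703 = 0.0670824
So the posterior for Species III is 0.00743703 / 0.0670824 ≈ 0.111.

0.111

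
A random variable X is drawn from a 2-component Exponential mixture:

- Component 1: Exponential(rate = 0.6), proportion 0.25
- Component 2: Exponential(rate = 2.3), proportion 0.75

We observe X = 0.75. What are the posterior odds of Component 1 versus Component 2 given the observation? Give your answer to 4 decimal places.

The posterior odds equal the prior odds times the likelihood ratio: (π_i/π_j)·(f_i(x)/f_j(x)).
Evaluate each component's likelihood at the observed value:
  L_1 = 0.382577
  L_2 = 0.409798
0.0956442 / 0.307349 ≈ 0.3112

0.3112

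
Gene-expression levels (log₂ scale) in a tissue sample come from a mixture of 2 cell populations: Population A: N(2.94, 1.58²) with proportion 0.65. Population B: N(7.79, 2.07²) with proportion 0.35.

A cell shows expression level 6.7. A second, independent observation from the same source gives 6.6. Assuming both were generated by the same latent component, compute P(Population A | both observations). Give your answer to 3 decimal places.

P(component k | x) = π_k·f_k(x) / marginal(x), where marginal(x) = Σ_j π_j·f_j(x).
Since both observations come from the same component, the likelihood for component k is f_k(x₁)·f_k(x₂).
  f_A = [(1/(1.58·√(2π)))·exp(−(6.7−2.94)²/(2·1.58²)) = 0.252495·exp(-2.83160) = 0.0148767] × [0.0172603] = 0.000256776
  f_B = [(1/(2.07·√(2π)))·exp(−(6.7−7.79)²/(2·2.07²)) = 0.192726·exp(-0.13864) = 0.167776] × [0.163371] = 0.0274098
Weight by the priors:
  π_A·f_A = 0.65 × 0.000256776 = 0.000166904
  π_B·f_B = 0.35 × 0.0274098 = 0.00959342
Marginal: 0.000166904 + 0.00959342 = 0.00976033
So the posterior for Population A is 0.000166904 / 0.00976033 ≈ 0.017.

0.017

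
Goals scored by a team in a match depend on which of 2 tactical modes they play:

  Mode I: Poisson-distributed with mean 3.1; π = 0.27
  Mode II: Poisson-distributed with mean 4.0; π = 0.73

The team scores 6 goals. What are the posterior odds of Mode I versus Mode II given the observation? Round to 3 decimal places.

Only the two components matter; the odds are (π_i f_i(x)) / (π_j f_j(x)).
Component likelihoods at x = 6 goals:
  L_I = e^(−3.1)·3.1^6/6! = 0.0555296
  L_II = e^(−4.0)·4.0^6/6! = 0.104196
Posterior odds = (π_I·L_I) / (π_II·L_II) = (0.27·0.0555296) / (0.73·0.104196) = 0.014993 / 0.0760628 ≈ 0.197

0.197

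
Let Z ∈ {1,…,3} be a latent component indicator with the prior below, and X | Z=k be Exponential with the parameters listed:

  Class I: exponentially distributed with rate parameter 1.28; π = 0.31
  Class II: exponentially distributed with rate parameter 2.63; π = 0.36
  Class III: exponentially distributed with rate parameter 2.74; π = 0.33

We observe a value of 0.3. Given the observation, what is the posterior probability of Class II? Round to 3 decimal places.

Posterior ∝ prior × likelihood, so P(k | x) ∝ π_k f_k(x); normalise over all components.
Exponential densities:
  f_I = 1.28·e^(−1.28·0.3) = 1.28·e^(−0.3840) = 0.871848
  f_II = 2.63·e^(−2.63·0.3) = 2.63·e^(−0.7890) = 1.19481
  f_III = 2.74·e^(−2.74·0.3) = 2.74·e^(−0.8220) = 1.20437
Prior × likelihood for each component:
  π_I·f_I = 0.31 × 0.871848 = 0.270273
  π_II·f_II = 0.36 × 1.19481 = 0.43013
  π_III·f_III = 0.33 × 1.20437 = 0.397443
Marginal: 0.270273 + 0.43013 + 0.397443 = 1.09785
P(Class II | the observation) ≈ 0.392

0.392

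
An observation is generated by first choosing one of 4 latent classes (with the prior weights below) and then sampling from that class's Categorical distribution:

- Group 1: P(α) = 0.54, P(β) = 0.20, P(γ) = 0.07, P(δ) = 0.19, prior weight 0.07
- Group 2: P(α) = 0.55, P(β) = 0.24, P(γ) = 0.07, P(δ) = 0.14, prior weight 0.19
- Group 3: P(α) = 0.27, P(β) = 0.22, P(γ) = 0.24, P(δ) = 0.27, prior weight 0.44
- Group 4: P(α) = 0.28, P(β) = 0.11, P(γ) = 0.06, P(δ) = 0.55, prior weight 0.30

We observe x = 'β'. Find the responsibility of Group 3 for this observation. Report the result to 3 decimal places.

By Bayes' theorem, P(k | x) = w_k f_k(x) / Σ_j w_j f_j(x).
Evaluate each component's likelihood at the observed value:
  p_1 = 0.2
  p_2 = 0.24
  p_3 = 0.22
  p_4 = 0.11
Prior × likelihood for each component:
  w_1·p_1 = 0.07 × 0.2 = 0.014
  w_2·p_2 = 0.19 × 0.24 = 0.0456
  w_3·p_3 = 0.44 × 0.22 = 0.0968
  w_4·p_4 = 0.30 × 0.11 = 0.033
Evidence: 0.014 + 0.0456 + 0.0968 + 0.033 = 0.1894
So the posterior for Group 3 is 0.0968 / 0.1894 ≈ 0.511.

0.511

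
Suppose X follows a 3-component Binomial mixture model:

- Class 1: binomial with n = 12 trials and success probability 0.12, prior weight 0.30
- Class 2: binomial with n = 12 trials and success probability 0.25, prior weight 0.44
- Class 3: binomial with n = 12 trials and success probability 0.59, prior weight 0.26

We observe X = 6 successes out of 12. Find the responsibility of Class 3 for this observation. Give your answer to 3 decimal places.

0.727

P(component k | x) = π_k·f_k(x) / marginal(x), where marginal(x) = Σ_j π_j·f_j(x).
Binomial probabilities:
  f_1 = C(12,6)·0.12^6·0.88^6 = 924·2.98598e-06·0.464404 = 0.00128131
  f_2 = C(12,6)·0.25^6·0.75^6 = 924·0.000244141·0.177979 = 0.0401495
  f_3 = C(12,6)·0.59^6·0.41^6 = 924·0.0421805·0.0047501 = 0.185134
Prior × likelihood for each component:
  π_1·f_1 = 0.30 × 0.00128131 = 0.000384394
  π_2·f_2 = 0.44 × 0.0401495 = 0.0176658
  π_3·f_3 = 0.26 × 0.185134 = 0.048135
Marginal: 0.000384394 + 0.0176658 + 0.048135 = 0.0661851
P(Class 3 | the observation) = 0.048135 / 0.0661851 ≈ 0.727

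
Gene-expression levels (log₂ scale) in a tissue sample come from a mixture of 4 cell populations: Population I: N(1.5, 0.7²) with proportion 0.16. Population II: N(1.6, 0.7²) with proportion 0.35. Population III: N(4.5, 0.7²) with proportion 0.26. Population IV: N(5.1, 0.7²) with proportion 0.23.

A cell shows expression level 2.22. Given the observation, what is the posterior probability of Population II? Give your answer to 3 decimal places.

0.712

By Bayes' theorem, P(k | x) = π_k f_k(x) / Σ_j π_j f_j(x).
Component likelihoods at x = 2.22:
  p_I = 0.335799
  p_II = 0.385001
  p_III = 0.00283205
  p_IV = 0.00012025
Weight by the priors:
  π_I·p_I = 0.16 × 0.335799 = 0.0537278
  π_II·p_II = 0.35 × 0.385001 = 0.13475
  π_III·p_III = 0.26 × 0.00283205 = 0.000736334
  π_IV·p_IV = 0.23 × 0.00012025 = 2.76575e-05
Sum: 0.0537278 + 0.13475 + 0.000736334 + 2.76575e-05 = 0.189242
Responsibility of Population II: 0.13475 / 0.189242 ≈ 0.712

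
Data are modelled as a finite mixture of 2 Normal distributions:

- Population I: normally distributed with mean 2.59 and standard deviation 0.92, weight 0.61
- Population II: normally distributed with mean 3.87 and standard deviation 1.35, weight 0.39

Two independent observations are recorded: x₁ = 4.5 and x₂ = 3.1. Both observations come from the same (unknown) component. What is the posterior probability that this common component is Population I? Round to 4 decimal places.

P(component k | x) = π_k·f_k(x) / marginal(x), where marginal(x) = Σ_j π_j·f_j(x).
Since both observations come from the same component, the likelihood for component k is f_k(x₁)·f_k(x₂).
  f_I = [0.050256] × [0.371871] = 0.0186888
  f_II = [0.265025] × [0.25115] = 0.066561
Prior × likelihood for each component:
  π_I·f_I = 0.61 × 0.0186888 = 0.0114001
  π_II·f_II = 0.39 × 0.066561 = 0.0259588
Marginal: 0.0114001 + 0.0259588 = 0.0373589
So the posterior for Population I is 0.0114001 / 0.0373589 ≈ 0.3052.

0.3052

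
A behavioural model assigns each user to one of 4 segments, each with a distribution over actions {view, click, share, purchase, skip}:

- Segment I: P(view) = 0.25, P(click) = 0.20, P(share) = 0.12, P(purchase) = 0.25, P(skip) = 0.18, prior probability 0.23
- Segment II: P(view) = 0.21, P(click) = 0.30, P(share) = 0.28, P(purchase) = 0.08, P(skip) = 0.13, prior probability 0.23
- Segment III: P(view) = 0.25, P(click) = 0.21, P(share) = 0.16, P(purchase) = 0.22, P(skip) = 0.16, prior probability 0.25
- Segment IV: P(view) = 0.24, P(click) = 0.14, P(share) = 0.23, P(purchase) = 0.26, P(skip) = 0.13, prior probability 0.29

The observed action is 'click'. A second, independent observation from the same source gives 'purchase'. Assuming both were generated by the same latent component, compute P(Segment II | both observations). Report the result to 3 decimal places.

0.141

Posterior ∝ prior × likelihood, so P(k | x) ∝ P(Z=k) f_k(x); normalise over all components.
Since both observations come from the same component, the likelihood for component k is f_k(x₁)·f_k(x₂).
  p_I = [P(click | comp) = 0.20] × [0.25] = 0.05
  p_II = [P(click | comp) = 0.30] × [0.08] = 0.024
  p_III = [P(click | comp) = 0.21] × [0.22] = 0.0462
  p_IV = [P(click | comp) = 0.14] × [0.26] = 0.0364
Weight by the priors:
  P(Z=I)·p_I = 0.23 × 0.05 = 0.0115
  P(Z=II)·p_II = 0.23 × 0.024 = 0.00552
  P(Z=III)·p_III = 0.25 × 0.0462 = 0.01155
  P(Z=IV)·p_IV = 0.29 × 0.0364 = 0.010556
Denominator: 0.0115 + 0.00552 + 0.01155 + 0.010556 = 0.039126
So the posterior for Segment II is 0.00552 / 0.039126 ≈ 0.141.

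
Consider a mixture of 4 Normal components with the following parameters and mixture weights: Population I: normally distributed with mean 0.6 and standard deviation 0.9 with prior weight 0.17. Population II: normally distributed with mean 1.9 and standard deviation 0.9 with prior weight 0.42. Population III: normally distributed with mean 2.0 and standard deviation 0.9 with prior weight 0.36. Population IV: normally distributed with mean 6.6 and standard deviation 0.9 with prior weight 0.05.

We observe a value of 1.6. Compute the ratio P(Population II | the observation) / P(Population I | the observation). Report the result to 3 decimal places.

Posterior odds = (π_i f_i(x)) / (π_j f_j(x)); the normalising sum cancels.
Evaluate each component's likelihood at the observed value:
  p_I = 0.239103
  p_II = 0.419315
  p_III = 0.401582
  p_IV = 8.80222e-08
Odds = (0.42/0.17) × (0.419315/0.239103) = 2.47059 × 1.7537 ≈ 4.333

4.333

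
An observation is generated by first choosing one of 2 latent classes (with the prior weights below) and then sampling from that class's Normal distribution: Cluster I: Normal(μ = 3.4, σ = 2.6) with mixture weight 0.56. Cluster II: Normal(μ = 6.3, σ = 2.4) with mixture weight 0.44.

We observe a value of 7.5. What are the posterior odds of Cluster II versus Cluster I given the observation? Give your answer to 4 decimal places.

Only the two components matter; the odds are (π_i f_i(x)) / (π_j f_j(x)).
Component likelihoods at x = 7.5:
  L_I = (1/(2.6·√(2π)))·exp(−(7.5−3.4)²/(2·2.6²)) = 0.153439·exp(-1.24334) = 0.0442547
  L_II = (1/(2.4·√(2π)))·exp(−(7.5−6.3)²/(2·2.4²)) = 0.166226·exp(-0.12500) = 0.146694
Odds = (0.44/0.56) × (0.146694/0.0442547) = 0.785714 × 3.31476 ≈ 2.6045

2.6045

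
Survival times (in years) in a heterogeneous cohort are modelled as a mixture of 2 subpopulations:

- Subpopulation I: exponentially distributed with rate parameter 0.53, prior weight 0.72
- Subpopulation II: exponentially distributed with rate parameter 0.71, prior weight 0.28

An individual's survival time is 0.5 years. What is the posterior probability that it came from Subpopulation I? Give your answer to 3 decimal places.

0.677

P(component k | x) = π_k·f_k(x) / marginal(x), where marginal(x) = Σ_j π_j·f_j(x).
Component likelihoods at x = 0.5 years:
  f_I = 0.406619
  f_II = 0.497833
Weight by the priors:
  π_I·f_I = 0.72 × 0.406619 = 0.292766
  π_II·f_II = 0.28 × 0.497833 = 0.139393
Sum: 0.292766 + 0.139393 = 0.432159
P(Subpopulation I | 0.5 years) ≈ 0.677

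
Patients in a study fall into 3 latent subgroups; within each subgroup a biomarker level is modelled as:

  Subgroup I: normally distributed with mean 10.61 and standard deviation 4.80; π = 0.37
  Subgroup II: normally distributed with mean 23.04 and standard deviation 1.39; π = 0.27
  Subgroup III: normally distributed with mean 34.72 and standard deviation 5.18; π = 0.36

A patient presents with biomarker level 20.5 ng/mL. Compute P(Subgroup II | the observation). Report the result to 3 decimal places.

0.772

The responsibility of component k is P(Z=k) f_k(x) divided by Σ_j P(Z=j) f_j(x).
Normal densities:
  p_I = (1/(4.80·√(2π)))·exp(−(20.5−10.61)²/(2·4.80²)) = 0.083113·exp(-2.12266) = 0.0099497
  p_II = (1/(1.39·√(2π)))·exp(−(20.5−23.04)²/(2·1.39²)) = 0.287009·exp(-1.66958) = 0.0540511
  p_III = (1/(5.18·√(2π)))·exp(−(20.5−34.72)²/(2·5.18²)) = 0.077016·exp(-3.76799) = 0.00177895
Unnormalised posteriors:
  P(Z=I)·p_I = 0.37 × 0.0099497 = 0.00368139
  P(Z=II)·p_II = 0.27 × 0.0540511 = 0.0145938
  P(Z=III)·p_III = 0.36 × 0.00177895 = 0.000640421
Evidence: 0.00368139 + 0.0145938 + 0.000640421 = 0.0189156
So the posterior for Subgroup II is 0.0145938 / 0.0189156 ≈ 0.772.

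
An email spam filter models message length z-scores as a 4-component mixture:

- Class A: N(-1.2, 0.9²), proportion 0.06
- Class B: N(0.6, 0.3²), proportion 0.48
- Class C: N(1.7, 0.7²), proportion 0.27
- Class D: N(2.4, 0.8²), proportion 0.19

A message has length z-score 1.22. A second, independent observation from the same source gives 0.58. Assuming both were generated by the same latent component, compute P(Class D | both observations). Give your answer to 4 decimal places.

0.0099

The responsibility of component k is P(Z=k) f_k(x) divided by Σ_j P(Z=j) f_j(x).
Since both observations come from the same component, the likelihood for component k is f_k(x₁)·f_k(x₂).
  L_A = [(1/(0.9·√(2π)))·exp(−(1.22−-1.2)²/(2·0.9²)) = 0.443269·exp(-3.61506) = 0.0119307] × [0.0627008] = 0.000748065
  L_B = [(1/(0.3·√(2π)))·exp(−(1.22−0.6)²/(2·0.3²)) = 1.329808·exp(-2.13556) = 0.157155] × [1.32686] = 0.208522
  L_C = [(1/(0.7·√(2π)))·exp(−(1.22−1.7)²/(2·0.7²)) = 0.569918·exp(-0.23510) = 0.450514] × [0.158458] = 0.0713877
  L_D = [(1/(0.8·√(2π)))·exp(−(1.22−2.4)²/(2·0.8²)) = 0.498678·exp(-1.08781) = 0.168031] × [0.0374928] = 0.00629994
Weight by the priors:
  P(Z=A)·L_A = 0.06 × 0.000748065 = 4.48839e-05
  P(Z=B)·L_B = 0.48 × 0.208522 = 0.100091
  P(Z=C)·L_C = 0.27 × 0.0713877 = 0.0192747
  P(Z=D)·L_D = 0.19 × 0.00629994 = 0.00119699
Evidence: 4.48839e-05 + 0.100091 + 0.0192747 + 0.00119699 = 0.120607
Responsibility of Class D: 0.00119699 / 0.120607 ≈ 0.0099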